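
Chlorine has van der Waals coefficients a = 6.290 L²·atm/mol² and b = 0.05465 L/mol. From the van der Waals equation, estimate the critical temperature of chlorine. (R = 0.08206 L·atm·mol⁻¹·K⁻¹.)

For a van der Waals gas, T_c = 8a/(27Rb).
T_c = 8×6.290/(27×0.08206×0.05465) = 50.320/0.12108 = 415.6 K

T_c ≈ 415.6 K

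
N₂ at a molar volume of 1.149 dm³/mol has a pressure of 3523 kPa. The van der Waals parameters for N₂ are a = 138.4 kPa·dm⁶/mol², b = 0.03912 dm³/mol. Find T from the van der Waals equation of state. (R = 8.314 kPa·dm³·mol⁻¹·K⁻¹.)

T ≈ 484.3 K

T = (P + a/V_m²)(V_m − b)/R
P + a/V_m² = 3523 + 138.4/(1.149)² = 3627.8 kPa
V_m − b = 1.149 − 0.03912 = 1.1099 dm³/mol
T = (3627.8)(1.1099)/8.314 = 484.3 K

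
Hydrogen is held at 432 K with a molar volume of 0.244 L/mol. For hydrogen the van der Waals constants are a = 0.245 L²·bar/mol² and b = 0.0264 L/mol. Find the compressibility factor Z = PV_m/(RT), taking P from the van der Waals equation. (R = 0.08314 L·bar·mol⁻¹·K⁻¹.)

Z ≈ 1.093

P = RT/(V_m − b) − a/V_m² = (0.08314)(432)/(0.244 − 0.0264) − 0.245/(0.244)²
  = 35.916/0.21760 − 4.1152 = 165.06 − 4.1152 = 160.94 bar
Z = PV_m/(RT) = (160.94)(0.244)/((0.08314)(432)) = 39.269/35.916 = 1.093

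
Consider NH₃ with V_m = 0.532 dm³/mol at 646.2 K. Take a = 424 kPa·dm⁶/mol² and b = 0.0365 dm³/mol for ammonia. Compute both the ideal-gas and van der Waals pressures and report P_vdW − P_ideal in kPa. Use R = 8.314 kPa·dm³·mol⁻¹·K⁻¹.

ΔP ≈ -754 kPa

Ideal: P_ideal = RT/V_m = (8.314)(646.2)/0.532 = 10098.7 kPa
vdW: P = RT/(V_m − b) − a/V_m² = 5372.51/0.495500 − 424/0.283024 = 10842.6 − 1498.11 = 9344.5 kPa
ΔP = 9344.5 − 10098.7 = -754 kPa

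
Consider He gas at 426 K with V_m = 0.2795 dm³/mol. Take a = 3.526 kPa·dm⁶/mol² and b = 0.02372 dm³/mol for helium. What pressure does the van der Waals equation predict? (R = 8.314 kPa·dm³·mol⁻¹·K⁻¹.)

P = RT/(V_m − b) − a/V_m²
RT/(V_m − b) = (8.314)(426)/(0.2795 − 0.02372) = 3541.8/0.25578 = 13847 kPa
a/V_m² = 3.526/(0.2795)² = 45.136 kPa
P = 13847 − 45.136 = 13802 kPa

P ≈ 13802 kPa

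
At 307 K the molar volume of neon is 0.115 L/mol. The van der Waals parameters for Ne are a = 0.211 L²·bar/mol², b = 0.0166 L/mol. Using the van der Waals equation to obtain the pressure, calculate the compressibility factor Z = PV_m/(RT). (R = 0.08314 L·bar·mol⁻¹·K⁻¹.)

P = RT/(V_m − b) − a/V_m² = (0.08314)(307)/(0.115 − 0.0166) − 0.211/(0.115)²
  = 25.524/0.098400 − 15.955 = 259.39 − 15.955 = 243.44 bar
Z = PV_m/(RT) = (243.44)(0.115)/((0.08314)(307)) = 27.996/25.524 = 1.097

Z ≈ 1.097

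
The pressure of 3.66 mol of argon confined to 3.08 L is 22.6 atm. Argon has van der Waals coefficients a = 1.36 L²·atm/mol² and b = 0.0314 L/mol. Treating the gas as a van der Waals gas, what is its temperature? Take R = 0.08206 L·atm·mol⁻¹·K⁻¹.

T = (P + a n²/V²)(V − nb)/(nR)
P + a n²/V² = 22.6 + (1.36)(3.66)²/(3.08)² = 24.520 atm
V − nb = 3.08 − (3.66)(0.0314) = 2.9651 L
T = (24.520)(2.9651)/((3.66)(0.08206)) = 242.1 K

T ≈ 242.1 K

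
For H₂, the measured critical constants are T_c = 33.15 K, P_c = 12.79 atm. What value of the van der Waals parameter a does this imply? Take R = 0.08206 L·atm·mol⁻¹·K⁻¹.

From T_c = 8a/(27Rb) and P_c = a/(27b²): a = 27 R² T_c²/(64 P_c).
a = 27×(0.08206)²×(33.15)²/(64×12.79) = 199.80/818.56 = 0.2441 L²·atm/mol²

a ≈ 0.2441 L²·atm/mol²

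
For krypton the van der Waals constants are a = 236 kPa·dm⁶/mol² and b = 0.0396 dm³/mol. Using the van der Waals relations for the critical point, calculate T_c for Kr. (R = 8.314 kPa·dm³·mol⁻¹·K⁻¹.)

For a van der Waals gas, T_c = 8a/(27Rb).
T_c = 8×236/(27×8.314×0.0396) = 1888.0/8.8893 = 212.4 K

T_c ≈ 212.4 K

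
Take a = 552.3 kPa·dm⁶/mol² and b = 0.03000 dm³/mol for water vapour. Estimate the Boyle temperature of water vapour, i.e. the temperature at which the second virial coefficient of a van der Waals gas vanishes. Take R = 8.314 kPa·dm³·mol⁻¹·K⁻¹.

T_B ≈ 2214 K

For a van der Waals gas the second virial coefficient B₂ = b − a/(RT) vanishes at T_B = a/(Rb).
T_B = 552.3/(8.314×0.03000) = 552.3/0.24942 = 2214 K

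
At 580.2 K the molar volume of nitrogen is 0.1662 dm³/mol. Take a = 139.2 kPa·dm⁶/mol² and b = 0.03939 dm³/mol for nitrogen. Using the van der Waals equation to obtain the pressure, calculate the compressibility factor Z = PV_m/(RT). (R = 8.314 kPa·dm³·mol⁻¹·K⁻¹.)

P = RT/(V_m − b) − a/V_m² = (8.314)(580.2)/(0.1662 − 0.03939) − 139.2/(0.1662)²
  = 4823.8/0.12681 − 5039.4 = 38040 − 5039.4 = 33001 kPa
Z = PV_m/(RT) = (33001)(0.1662)/((8.314)(580.2)) = 5484.8/4823.8 = 1.137

Z ≈ 1.137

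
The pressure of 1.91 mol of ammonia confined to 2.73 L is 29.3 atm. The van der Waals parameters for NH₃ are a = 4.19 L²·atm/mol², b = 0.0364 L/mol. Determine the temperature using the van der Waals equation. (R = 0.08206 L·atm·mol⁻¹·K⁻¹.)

T = (P + a n²/V²)(V − nb)/(nR)
P + a n²/V² = 29.3 + (4.19)(1.91)²/(2.73)² = 31.351 atm
V − nb = 2.73 − (1.91)(0.0364) = 2.6605 L
T = (31.351)(2.6605)/((1.91)(0.08206)) = 532.2 K

T ≈ 532.2 K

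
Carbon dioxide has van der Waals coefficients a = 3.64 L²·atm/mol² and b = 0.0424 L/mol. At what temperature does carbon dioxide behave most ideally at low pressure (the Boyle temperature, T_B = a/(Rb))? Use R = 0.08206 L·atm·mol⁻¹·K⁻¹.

T_B ≈ 1046 K

For a van der Waals gas the second virial coefficient B₂ = b − a/(RT) vanishes at T_B = a/(Rb).
T_B = 3.64/(0.08206×0.0424) = 3.64/0.0034793 = 1046 K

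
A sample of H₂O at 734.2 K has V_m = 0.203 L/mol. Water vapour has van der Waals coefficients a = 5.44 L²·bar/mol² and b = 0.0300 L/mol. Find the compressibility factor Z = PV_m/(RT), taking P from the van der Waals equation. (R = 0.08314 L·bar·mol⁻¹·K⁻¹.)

Z ≈ 0.7344

P = RT/(V_m − b) − a/V_m² = (0.08314)(734.2)/(0.203 − 0.0300) − 5.44/(0.203)²
  = 61.041/0.17300 − 132.01 = 352.84 − 132.01 = 220.83 bar
Z = PV_m/(RT) = (220.83)(0.203)/((0.08314)(734.2)) = 44.828/61.041 = 0.7344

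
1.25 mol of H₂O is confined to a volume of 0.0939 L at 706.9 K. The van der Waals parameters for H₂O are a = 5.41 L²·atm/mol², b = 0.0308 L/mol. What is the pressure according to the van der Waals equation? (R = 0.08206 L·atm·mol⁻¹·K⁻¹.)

P = nRT/(V − nb) − a n²/V²
nRT/(V − nb) = (1.25)(0.08206)(706.9)/(0.0939 − 1.25×0.0308) = 72.510/0.055400 = 1308.8 atm
a n²/V² = (5.41)(1.25)²/(0.0939)² = 958.71 atm
P = 1308.8 − 958.71 = 350.1 atm

P ≈ 350.1 atm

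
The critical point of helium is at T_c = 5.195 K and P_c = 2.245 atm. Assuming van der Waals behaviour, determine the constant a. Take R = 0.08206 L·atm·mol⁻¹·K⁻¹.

From T_c = 8a/(27Rb) and P_c = a/(27b²): a = 27 R² T_c²/(64 P_c).
a = 27×(0.08206)²×(5.195)²/(64×2.245) = 4.9068/143.68 = 0.03415 L²·atm/mol²

a ≈ 0.03415 L²·atm/mol²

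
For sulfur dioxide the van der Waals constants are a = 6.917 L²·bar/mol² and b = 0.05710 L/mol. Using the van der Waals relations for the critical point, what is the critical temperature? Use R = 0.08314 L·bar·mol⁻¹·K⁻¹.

T_c ≈ 431.7 K

For a van der Waals gas, T_c = 8a/(27Rb).
T_c = 8×6.917/(27×0.08314×0.05710) = 55.336/0.12818 = 431.7 K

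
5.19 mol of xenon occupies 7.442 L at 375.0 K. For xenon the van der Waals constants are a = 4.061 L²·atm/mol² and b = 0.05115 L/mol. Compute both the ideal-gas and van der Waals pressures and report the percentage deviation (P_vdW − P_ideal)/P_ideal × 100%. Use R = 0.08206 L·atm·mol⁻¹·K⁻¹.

Ideal: P_ideal = nRT/V = (5.19)(0.08206)(375.0)/7.442 = 21.4605 atm
vdW: P = nRT/(V − nb) − a n²/V² = 159.709/7.17653 − 109.388/55.3834 = 22.2543 − 1.97510 = 20.2792 atm
% deviation = (20.2792 − 21.4605)/21.4605 × 100% = -5.50%

-5.50 %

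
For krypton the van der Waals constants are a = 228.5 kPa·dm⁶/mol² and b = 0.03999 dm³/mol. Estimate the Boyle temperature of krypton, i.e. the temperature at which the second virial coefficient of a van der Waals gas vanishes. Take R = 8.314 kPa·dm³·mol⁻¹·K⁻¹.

T_B ≈ 687.3 K

For a van der Waals gas the second virial coefficient B₂ = b − a/(RT) vanishes at T_B = a/(Rb).
T_B = 228.5/(8.314×0.03999) = 228.5/0.33248 = 687.3 K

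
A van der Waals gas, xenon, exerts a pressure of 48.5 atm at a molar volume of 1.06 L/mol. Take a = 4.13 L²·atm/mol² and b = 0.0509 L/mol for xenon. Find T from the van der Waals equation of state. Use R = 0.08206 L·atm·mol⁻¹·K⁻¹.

T = (P + a/V_m²)(V_m − b)/R
P + a/V_m² = 48.5 + 4.13/(1.06)² = 52.176 atm
V_m − b = 1.06 − 0.0509 = 1.0091 L/mol
T = (52.176)(1.0091)/0.08206 = 641.6 K

T ≈ 641.6 K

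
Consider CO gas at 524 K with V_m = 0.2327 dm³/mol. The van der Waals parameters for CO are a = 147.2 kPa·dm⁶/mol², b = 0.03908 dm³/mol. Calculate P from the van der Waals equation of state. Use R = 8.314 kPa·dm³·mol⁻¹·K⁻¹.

P = RT/(V_m − b) − a/V_m²
RT/(V_m − b) = (8.314)(524)/(0.2327 − 0.03908) = 4356.5/0.19362 = 22500 kPa
a/V_m² = 147.2/(0.2327)² = 2718.4 kPa
P = 22500 − 2718.4 = 19782 kPa

P ≈ 19782 kPa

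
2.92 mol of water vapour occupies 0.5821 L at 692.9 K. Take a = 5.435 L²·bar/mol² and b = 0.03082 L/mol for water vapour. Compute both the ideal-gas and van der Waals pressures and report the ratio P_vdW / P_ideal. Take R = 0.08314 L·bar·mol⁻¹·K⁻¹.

P_vdW / P_ideal ≈ 0.7096

Ideal: P_ideal = nRT/V = (2.92)(0.08314)(692.9)/0.5821 = 288.979 bar
vdW: P = nRT/(V − nb) − a n²/V² = 168.215/0.492106 − 46.3410/0.338840 = 341.827 − 136.764 = 205.063 bar
Ratio = 205.063/288.979 = 0.7096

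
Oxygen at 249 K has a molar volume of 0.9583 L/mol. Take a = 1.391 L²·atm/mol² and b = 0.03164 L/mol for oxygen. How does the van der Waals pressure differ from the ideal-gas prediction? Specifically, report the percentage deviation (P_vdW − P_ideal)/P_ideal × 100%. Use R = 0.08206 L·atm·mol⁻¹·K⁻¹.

-3.69 %

Ideal: P_ideal = RT/V_m = (0.08206)(249)/0.9583 = 21.3221 atm
vdW: P = RT/(V_m − b) − a/V_m² = 20.4329/0.926660 − 1.391/0.918339 = 22.0501 − 1.51469 = 20.5354 atm
% deviation = (20.5354 − 21.3221)/21.3221 × 100% = -3.69%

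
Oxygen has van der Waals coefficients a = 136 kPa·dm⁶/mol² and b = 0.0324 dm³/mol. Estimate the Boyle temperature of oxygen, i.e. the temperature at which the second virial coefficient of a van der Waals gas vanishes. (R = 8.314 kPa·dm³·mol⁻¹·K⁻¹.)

T_B ≈ 504.9 K

For a van der Waals gas the second virial coefficient B₂ = b − a/(RT) vanishes at T_B = a/(Rb).
T_B = 136/(8.314×0.0324) = 136/0.26937 = 504.9 K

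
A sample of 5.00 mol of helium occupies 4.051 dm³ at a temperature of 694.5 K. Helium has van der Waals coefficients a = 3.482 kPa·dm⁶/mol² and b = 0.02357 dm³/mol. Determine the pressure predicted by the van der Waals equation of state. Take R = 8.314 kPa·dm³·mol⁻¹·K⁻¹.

P ≈ 7335 kPa

P = nRT/(V − nb) − a n²/V²
nRT/(V − nb) = (5.00)(8.314)(694.5)/(4.051 − 5.00×0.02357) = 28870/3.9332 = 7340.1 kPa
a n²/V² = (3.482)(5.00)²/(4.051)² = 5.3045 kPa
P = 7340.1 − 5.3045 = 7335 kPa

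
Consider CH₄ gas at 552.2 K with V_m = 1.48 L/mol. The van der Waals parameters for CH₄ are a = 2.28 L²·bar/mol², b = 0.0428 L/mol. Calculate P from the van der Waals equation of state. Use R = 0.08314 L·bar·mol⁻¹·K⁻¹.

P ≈ 30.90 bar

P = RT/(V_m − b) − a/V_m²
RT/(V_m − b) = (0.08314)(552.2)/(1.48 − 0.0428) = 45.910/1.4372 = 31.944 bar
a/V_m² = 2.28/(1.48)² = 1.0409 bar
P = 31.944 − 1.0409 = 30.90 bar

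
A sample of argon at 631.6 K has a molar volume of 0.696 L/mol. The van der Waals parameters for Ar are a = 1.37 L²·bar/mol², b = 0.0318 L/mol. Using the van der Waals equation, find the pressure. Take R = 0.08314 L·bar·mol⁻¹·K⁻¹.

P = RT/(V_m − b) − a/V_m²
RT/(V_m − b) = (0.08314)(631.6)/(0.696 − 0.0318) = 52.511/0.66420 = 79.059 bar
a/V_m² = 1.37/(0.696)² = 2.8281 bar
P = 79.059 − 2.8281 = 76.23 bar

P ≈ 76.23 bar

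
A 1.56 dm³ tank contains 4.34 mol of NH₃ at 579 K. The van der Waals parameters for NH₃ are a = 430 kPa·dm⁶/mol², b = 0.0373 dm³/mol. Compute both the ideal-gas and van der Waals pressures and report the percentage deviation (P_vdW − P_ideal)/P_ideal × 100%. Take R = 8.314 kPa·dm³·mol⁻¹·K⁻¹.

Ideal: P_ideal = nRT/V = (4.34)(8.314)(579)/1.56 = 13392.3 kPa
vdW: P = nRT/(V − nb) − a n²/V² = 20891.9/1.39812 − 8099.31/2.43360 = 14942.9 − 3328.12 = 11614.8 kPa
% deviation = (11614.8 − 13392.3)/13392.3 × 100% = -13.27%

-13.27 %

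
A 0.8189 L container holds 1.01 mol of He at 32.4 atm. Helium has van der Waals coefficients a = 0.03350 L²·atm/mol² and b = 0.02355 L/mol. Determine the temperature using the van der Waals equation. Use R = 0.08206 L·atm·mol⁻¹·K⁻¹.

T = (P + a n²/V²)(V − nb)/(nR)
P + a n²/V² = 32.4 + (0.03350)(1.01)²/(0.8189)² = 32.451 atm
V − nb = 0.8189 − (1.01)(0.02355) = 0.79511 L
T = (32.451)(0.79511)/((1.01)(0.08206)) = 311.3 K

T ≈ 311.3 K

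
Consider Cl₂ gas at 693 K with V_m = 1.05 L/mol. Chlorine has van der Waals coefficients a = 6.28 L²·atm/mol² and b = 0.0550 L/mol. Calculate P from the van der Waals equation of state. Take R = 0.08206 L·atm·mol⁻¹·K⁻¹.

P = RT/(V_m − b) − a/V_m²
RT/(V_m − b) = (0.08206)(693)/(1.05 − 0.0550) = 56.868/0.99500 = 57.154 atm
a/V_m² = 6.28/(1.05)² = 5.6961 atm
P = 57.154 − 5.6961 = 51.46 atm

P ≈ 51.46 atm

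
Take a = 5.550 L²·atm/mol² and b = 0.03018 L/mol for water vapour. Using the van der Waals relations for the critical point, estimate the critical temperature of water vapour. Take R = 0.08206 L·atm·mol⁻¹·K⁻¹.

For a van der Waals gas, T_c = 8a/(27Rb).
T_c = 8×5.550/(27×0.08206×0.03018) = 44.400/0.066867 = 664.0 K

T_c ≈ 664.0 K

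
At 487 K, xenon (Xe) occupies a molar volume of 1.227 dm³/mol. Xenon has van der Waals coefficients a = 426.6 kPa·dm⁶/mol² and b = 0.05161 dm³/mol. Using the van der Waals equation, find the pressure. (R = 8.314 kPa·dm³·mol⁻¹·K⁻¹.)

P = RT/(V_m − b) − a/V_m²
RT/(V_m − b) = (8.314)(487)/(1.227 − 0.05161) = 4048.9/1.1754 = 3444.7 kPa
a/V_m² = 426.6/(1.227)² = 283.36 kPa
P = 3444.7 − 283.36 = 3161 kPa

P ≈ 3161 kPa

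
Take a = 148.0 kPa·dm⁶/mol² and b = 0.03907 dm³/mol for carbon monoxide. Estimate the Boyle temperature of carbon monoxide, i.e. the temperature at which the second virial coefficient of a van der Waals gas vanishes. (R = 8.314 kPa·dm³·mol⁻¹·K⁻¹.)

For a van der Waals gas the second virial coefficient B₂ = b − a/(RT) vanishes at T_B = a/(Rb).
T_B = 148.0/(8.314×0.03907) = 148.0/0.32483 = 455.6 K

T_B ≈ 455.6 K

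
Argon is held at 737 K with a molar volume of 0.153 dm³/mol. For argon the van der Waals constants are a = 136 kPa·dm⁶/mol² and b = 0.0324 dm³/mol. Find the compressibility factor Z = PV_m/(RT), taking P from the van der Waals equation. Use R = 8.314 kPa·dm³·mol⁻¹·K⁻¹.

P = RT/(V_m − b) − a/V_m² = (8.314)(737)/(0.153 − 0.0324) − 136/(0.153)²
  = 6127.4/0.12060 − 5809.7 = 50808 − 5809.7 = 44998 kPa
Z = PV_m/(RT) = (44998)(0.153)/((8.314)(737)) = 6884.7/6127.4 = 1.124

Z ≈ 1.124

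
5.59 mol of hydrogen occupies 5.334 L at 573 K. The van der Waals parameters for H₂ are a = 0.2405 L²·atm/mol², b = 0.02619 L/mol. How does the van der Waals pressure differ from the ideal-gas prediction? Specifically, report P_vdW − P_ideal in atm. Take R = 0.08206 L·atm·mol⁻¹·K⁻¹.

Ideal: P_ideal = nRT/V = (5.59)(0.08206)(573)/5.334 = 49.2771 atm
vdW: P = nRT/(V − nb) − a n²/V² = 262.844/5.18760 − 7.51517/28.4516 = 50.6677 − 0.264139 = 50.4036 atm
ΔP = 50.4036 − 49.2771 = 1.127 atm

ΔP ≈ 1.127 atm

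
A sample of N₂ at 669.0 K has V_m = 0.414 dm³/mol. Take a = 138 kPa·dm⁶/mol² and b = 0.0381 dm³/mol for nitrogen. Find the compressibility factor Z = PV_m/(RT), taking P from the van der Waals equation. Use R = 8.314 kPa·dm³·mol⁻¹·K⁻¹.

Z ≈ 1.041

P = RT/(V_m − b) − a/V_m² = (8.314)(669.0)/(0.414 − 0.0381) − 138/(0.414)²
  = 5562.1/0.37590 − 805.15 = 14797 − 805.15 = 13992 kPa
Z = PV_m/(RT) = (13992)(0.414)/((8.314)(669.0)) = 5792.7/5562.1 = 1.041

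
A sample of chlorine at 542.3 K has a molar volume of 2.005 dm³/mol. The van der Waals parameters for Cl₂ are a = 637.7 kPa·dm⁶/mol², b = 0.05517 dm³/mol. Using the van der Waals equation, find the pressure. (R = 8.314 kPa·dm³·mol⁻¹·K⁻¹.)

P = RT/(V_m − b) − a/V_m²
RT/(V_m − b) = (8.314)(542.3)/(2.005 − 0.05517) = 4508.7/1.9498 = 2312.4 kPa
a/V_m² = 637.7/(2.005)² = 158.63 kPa
P = 2312.4 − 158.63 = 2154 kPa

P ≈ 2154 kPa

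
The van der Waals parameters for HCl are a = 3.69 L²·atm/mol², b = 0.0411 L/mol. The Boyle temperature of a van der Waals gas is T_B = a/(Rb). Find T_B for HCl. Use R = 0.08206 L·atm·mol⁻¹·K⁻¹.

T_B ≈ 1094 K

For a van der Waals gas the second virial coefficient B₂ = b − a/(RT) vanishes at T_B = a/(Rb).
T_B = 3.69/(0.08206×0.0411) = 3.69/0.0033727 = 1094 K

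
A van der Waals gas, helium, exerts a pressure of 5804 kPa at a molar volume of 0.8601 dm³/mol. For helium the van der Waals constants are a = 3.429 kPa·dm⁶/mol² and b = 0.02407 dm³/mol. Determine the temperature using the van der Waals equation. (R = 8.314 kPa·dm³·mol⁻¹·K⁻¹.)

T ≈ 584.1 K

T = (P + a/V_m²)(V_m − b)/R
P + a/V_m² = 5804 + 3.429/(0.8601)² = 5808.6 kPa
V_m − b = 0.8601 − 0.02407 = 0.83603 dm³/mol
T = (5808.6)(0.83603)/8.314 = 584.1 K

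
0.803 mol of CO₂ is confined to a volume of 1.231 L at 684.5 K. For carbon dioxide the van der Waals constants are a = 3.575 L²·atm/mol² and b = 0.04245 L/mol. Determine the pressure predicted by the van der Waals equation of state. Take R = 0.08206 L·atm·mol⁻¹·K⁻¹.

P = nRT/(V − nb) − a n²/V²
nRT/(V − nb) = (0.803)(0.08206)(684.5)/(1.231 − 0.803×0.04245) = 45.105/1.1969 = 37.685 atm
a n²/V² = (3.575)(0.803)²/(1.231)² = 1.5212 atm
P = 37.685 − 1.5212 = 36.16 atm

P ≈ 36.16 atm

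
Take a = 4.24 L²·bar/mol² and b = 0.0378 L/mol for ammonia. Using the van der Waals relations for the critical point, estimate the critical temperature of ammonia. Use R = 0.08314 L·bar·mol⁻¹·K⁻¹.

T_c ≈ 399.8 K

For a van der Waals gas, T_c = 8a/(27Rb).
T_c = 8×4.24/(27×0.08314×0.0378) = 33.920/0.084853 = 399.8 K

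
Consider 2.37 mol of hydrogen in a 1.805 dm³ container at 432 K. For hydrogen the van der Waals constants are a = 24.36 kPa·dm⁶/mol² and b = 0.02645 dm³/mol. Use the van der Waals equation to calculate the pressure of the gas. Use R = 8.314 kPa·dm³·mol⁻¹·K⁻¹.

P = nRT/(V − nb) − a n²/V²
nRT/(V − nb) = (2.37)(8.314)(432)/(1.805 − 2.37×0.02645) = 8512.2/1.7423 = 4885.6 kPa
a n²/V² = (24.36)(2.37)²/(1.805)² = 41.997 kPa
P = 4885.6 − 41.997 = 4844 kPa

P ≈ 4844 kPa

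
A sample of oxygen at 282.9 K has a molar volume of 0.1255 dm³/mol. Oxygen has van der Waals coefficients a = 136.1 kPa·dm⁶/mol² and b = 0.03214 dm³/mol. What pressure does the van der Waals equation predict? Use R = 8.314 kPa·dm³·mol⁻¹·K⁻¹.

P = RT/(V_m − b) − a/V_m²
RT/(V_m − b) = (8.314)(282.9)/(0.1255 − 0.03214) = 2352.0/0.093360 = 25193 kPa
a/V_m² = 136.1/(0.1255)² = 8641.1 kPa
P = 25193 − 8641.1 = 16552 kPa

P ≈ 16552 kPa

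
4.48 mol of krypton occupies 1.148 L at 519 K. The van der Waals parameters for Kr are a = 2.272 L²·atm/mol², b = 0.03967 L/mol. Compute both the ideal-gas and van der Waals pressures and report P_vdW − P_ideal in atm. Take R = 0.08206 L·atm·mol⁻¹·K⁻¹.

Ideal: P_ideal = nRT/V = (4.48)(0.08206)(519)/1.148 = 166.202 atm
vdW: P = nRT/(V − nb) − a n²/V² = 190.799/0.970278 − 45.5999/1.31790 = 196.644 − 34.6004 = 162.044 atm
ΔP = 162.044 − 166.202 = -4.16 atm

ΔP ≈ -4.16 atm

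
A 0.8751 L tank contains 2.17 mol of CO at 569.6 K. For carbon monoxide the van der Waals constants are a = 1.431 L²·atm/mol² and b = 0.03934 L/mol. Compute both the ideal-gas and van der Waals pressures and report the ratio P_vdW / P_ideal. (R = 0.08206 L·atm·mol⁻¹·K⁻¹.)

Ideal: P_ideal = nRT/V = (2.17)(0.08206)(569.6)/0.8751 = 115.905 atm
vdW: P = nRT/(V − nb) − a n²/V² = 101.429/0.789732 − 6.73844/0.765800 = 128.435 − 8.79922 = 119.636 atm
Ratio = 119.636/115.905 = 1.032

P_vdW / P_ideal ≈ 1.032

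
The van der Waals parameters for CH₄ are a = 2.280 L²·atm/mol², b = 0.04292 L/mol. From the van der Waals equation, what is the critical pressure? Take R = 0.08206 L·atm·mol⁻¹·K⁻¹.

P_c ≈ 45.84 atm

For a van der Waals gas, P_c = a/(27b²).
P_c = 2.280/(27×(0.04292)²) = 2.280/0.049737 = 45.84 atm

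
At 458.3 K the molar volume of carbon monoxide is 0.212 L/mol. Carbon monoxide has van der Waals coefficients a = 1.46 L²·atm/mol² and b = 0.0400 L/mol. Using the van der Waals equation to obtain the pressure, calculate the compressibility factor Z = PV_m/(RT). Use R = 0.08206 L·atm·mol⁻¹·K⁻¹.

Z ≈ 1.049

P = RT/(V_m − b) − a/V_m² = (0.08206)(458.3)/(0.212 − 0.0400) − 1.46/(0.212)²
  = 37.608/0.17200 − 32.485 = 218.65 − 32.485 = 186.17 atm
Z = PV_m/(RT) = (186.17)(0.212)/((0.08206)(458.3)) = 39.468/37.608 = 1.049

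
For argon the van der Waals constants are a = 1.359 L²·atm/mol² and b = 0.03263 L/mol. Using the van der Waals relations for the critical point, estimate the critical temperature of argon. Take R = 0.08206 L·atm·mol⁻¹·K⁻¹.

For a van der Waals gas, T_c = 8a/(27Rb).
T_c = 8×1.359/(27×0.08206×0.03263) = 10.872/0.072296 = 150.4 K

T_c ≈ 150.4 K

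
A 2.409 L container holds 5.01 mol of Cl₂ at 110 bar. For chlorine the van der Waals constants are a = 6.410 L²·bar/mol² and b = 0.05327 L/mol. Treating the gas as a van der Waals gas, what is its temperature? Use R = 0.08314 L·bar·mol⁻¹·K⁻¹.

T = (P + a n²/V²)(V − nb)/(nR)
P + a n²/V² = 110 + (6.410)(5.01)²/(2.409)² = 137.72 bar
V − nb = 2.409 − (5.01)(0.05327) = 2.1421 L
T = (137.72)(2.1421)/((5.01)(0.08314)) = 708.3 K

T ≈ 708.3 K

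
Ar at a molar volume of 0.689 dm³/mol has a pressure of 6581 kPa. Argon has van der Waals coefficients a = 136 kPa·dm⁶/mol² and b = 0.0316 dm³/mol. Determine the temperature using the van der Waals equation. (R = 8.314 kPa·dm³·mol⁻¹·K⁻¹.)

T = (P + a/V_m²)(V_m − b)/R
P + a/V_m² = 6581 + 136/(0.689)² = 6867.5 kPa
V_m − b = 0.689 − 0.0316 = 0.65740 dm³/mol
T = (6867.5)(0.65740)/8.314 = 543.0 K

T ≈ 543.0 K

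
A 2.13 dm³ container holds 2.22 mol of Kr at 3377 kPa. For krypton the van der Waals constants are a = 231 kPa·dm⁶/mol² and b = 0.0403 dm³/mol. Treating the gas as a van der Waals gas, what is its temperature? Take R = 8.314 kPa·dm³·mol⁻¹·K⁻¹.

T ≈ 401.1 K

T = (P + a n²/V²)(V − nb)/(nR)
P + a n²/V² = 3377 + (231)(2.22)²/(2.13)² = 3627.9 kPa
V − nb = 2.13 − (2.22)(0.0403) = 2.0405 dm³
T = (3627.9)(2.0405)/((2.22)(8.314)) = 401.1 K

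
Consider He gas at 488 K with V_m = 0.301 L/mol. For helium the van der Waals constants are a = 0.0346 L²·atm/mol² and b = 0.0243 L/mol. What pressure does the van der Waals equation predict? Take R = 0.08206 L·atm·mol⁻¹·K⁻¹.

P ≈ 144.3 atm

P = RT/(V_m − b) − a/V_m²
RT/(V_m − b) = (0.08206)(488)/(0.301 − 0.0243) = 40.045/0.27670 = 144.72 atm
a/V_m² = 0.0346/(0.301)² = 0.38189 atm
P = 144.72 − 0.38189 = 144.3 atm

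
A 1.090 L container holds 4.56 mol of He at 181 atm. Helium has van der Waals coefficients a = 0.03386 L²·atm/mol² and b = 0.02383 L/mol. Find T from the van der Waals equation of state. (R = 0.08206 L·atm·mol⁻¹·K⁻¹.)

T = (P + a n²/V²)(V − nb)/(nR)
P + a n²/V² = 181 + (0.03386)(4.56)²/(1.090)² = 181.59 atm
V − nb = 1.090 − (4.56)(0.02383) = 0.98134 L
T = (181.59)(0.98134)/((4.56)(0.08206)) = 476.2 K

T ≈ 476.2 K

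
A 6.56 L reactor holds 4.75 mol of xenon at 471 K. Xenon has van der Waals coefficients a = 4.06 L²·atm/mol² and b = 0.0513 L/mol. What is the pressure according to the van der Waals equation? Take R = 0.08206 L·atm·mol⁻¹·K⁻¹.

P = nRT/(V − nb) − a n²/V²
nRT/(V − nb) = (4.75)(0.08206)(471)/(6.56 − 4.75×0.0513) = 183.59/6.3163 = 29.066 atm
a n²/V² = (4.06)(4.75)²/(6.56)² = 2.1287 atm
P = 29.066 − 2.1287 = 26.94 atm

P ≈ 26.94 atm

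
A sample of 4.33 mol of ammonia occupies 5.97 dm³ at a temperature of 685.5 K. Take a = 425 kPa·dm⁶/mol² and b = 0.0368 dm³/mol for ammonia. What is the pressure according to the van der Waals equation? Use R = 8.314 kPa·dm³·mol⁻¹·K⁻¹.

P ≈ 4023 kPa

P = nRT/(V − nb) − a n²/V²
nRT/(V − nb) = (4.33)(8.314)(685.5)/(5.97 − 4.33×0.0368) = 24678/5.8107 = 4247.0 kPa
a n²/V² = (425)(4.33)²/(5.97)² = 223.57 kPa
P = 4247.0 − 223.57 = 4023 kPa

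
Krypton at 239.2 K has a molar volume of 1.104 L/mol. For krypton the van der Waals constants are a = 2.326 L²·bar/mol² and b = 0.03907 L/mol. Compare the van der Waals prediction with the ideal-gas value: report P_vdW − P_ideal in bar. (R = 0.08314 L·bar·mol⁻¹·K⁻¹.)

ΔP ≈ -1.248 bar

Ideal: P_ideal = RT/V_m = (0.08314)(239.2)/1.104 = 18.0137 bar
vdW: P = RT/(V_m − b) − a/V_m² = 19.8871/1.06493 − 2.326/1.21882 = 18.6746 − 1.90840 = 16.7662 bar
ΔP = 16.7662 − 18.0137 = -1.248 bar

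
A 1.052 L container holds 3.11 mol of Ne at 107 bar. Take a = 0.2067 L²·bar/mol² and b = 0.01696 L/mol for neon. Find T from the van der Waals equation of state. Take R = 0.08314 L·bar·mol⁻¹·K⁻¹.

T = (P + a n²/V²)(V − nb)/(nR)
P + a n²/V² = 107 + (0.2067)(3.11)²/(1.052)² = 108.81 bar
V − nb = 1.052 − (3.11)(0.01696) = 0.99925 L
T = (108.81)(0.99925)/((3.11)(0.08314)) = 420.5 K

T ≈ 420.5 K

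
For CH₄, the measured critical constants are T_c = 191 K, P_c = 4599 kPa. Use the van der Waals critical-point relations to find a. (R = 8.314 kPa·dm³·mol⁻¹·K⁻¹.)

From T_c = 8a/(27Rb) and P_c = a/(27b²): a = 27 R² T_c²/(64 P_c).
a = 27×(8.314)²×(191)²/(64×4599) = 68084858/294336 = 231.3 kPa·dm⁶/mol²

a ≈ 231.3 kPa·dm⁶/mol²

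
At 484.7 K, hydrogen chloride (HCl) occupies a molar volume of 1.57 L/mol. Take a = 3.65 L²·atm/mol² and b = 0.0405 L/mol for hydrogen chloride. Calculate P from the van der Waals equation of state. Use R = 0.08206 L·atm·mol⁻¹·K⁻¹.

P ≈ 24.52 atm

P = RT/(V_m − b) − a/V_m²
RT/(V_m − b) = (0.08206)(484.7)/(1.57 − 0.0405) = 39.774/1.5295 = 26.005 atm
a/V_m² = 3.65/(1.57)² = 1.4808 atm
P = 26.005 − 1.4808 = 24.52 atm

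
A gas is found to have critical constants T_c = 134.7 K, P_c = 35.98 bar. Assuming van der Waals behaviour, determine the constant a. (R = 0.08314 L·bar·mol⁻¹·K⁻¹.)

From T_c = 8a/(27Rb) and P_c = a/(27b²): a = 27 R² T_c²/(64 P_c).
a = 27×(0.08314)²×(134.7)²/(64×35.98) = 3386.2/2302.7 = 1.471 L²·bar/mol²

a ≈ 1.471 L²·bar/mol²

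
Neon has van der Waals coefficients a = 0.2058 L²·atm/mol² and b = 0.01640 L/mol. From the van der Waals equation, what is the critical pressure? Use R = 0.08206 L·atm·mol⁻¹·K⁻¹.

P_c ≈ 28.34 atm

For a van der Waals gas, P_c = a/(27b²).
P_c = 0.2058/(27×(0.01640)²) = 0.2058/0.0072619 = 28.34 atm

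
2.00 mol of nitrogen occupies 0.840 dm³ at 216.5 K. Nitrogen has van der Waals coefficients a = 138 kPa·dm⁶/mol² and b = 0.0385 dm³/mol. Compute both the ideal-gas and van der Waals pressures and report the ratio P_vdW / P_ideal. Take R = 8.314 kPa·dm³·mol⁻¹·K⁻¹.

Ideal: P_ideal = nRT/V = (2.00)(8.314)(216.5)/0.840 = 4285.67 kPa
vdW: P = nRT/(V − nb) − a n²/V² = 3599.96/0.763000 − 552.000/0.705600 = 4718.17 − 782.313 = 3935.86 kPa
Ratio = 3935.86/4285.67 = 0.9184

P_vdW / P_ideal ≈ 0.9184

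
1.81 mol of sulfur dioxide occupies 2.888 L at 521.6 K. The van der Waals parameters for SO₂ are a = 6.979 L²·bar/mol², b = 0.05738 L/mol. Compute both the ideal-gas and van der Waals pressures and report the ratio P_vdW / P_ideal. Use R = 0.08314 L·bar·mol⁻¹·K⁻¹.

P_vdW / P_ideal ≈ 0.9364

Ideal: P_ideal = nRT/V = (1.81)(0.08314)(521.6)/2.888 = 27.1787 bar
vdW: P = nRT/(V − nb) − a n²/V² = 78.4921/2.78414 − 22.8639/8.34054 = 28.1926 − 2.74130 = 25.4513 bar
Ratio = 25.4513/27.1787 = 0.9364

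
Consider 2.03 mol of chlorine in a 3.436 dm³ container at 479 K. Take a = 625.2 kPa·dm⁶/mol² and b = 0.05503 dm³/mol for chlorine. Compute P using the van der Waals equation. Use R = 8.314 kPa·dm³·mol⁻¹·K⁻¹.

P ≈ 2214 kPa

P = nRT/(V − nb) − a n²/V²
nRT/(V − nb) = (2.03)(8.314)(479)/(3.436 − 2.03×0.05503) = 8084.3/3.3243 = 2431.9 kPa
a n²/V² = (625.2)(2.03)²/(3.436)² = 218.23 kPa
P = 2431.9 − 218.23 = 2214 kPa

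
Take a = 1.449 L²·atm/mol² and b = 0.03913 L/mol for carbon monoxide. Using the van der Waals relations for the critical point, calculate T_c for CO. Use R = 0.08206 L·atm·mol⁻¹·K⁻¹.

For a van der Waals gas, T_c = 8a/(27Rb).
T_c = 8×1.449/(27×0.08206×0.03913) = 11.592/0.086697 = 133.7 K

T_c ≈ 133.7 K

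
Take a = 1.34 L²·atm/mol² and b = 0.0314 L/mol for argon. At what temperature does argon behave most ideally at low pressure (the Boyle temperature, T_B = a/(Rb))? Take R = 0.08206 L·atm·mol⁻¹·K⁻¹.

T_B ≈ 520.0 K

For a van der Waals gas the second virial coefficient B₂ = b − a/(RT) vanishes at T_B = a/(Rb).
T_B = 1.34/(0.08206×0.0314) = 1.34/0.0025767 = 520.0 K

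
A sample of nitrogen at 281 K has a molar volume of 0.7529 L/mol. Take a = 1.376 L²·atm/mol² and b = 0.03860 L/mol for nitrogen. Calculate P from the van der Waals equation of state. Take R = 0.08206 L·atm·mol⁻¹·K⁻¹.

P ≈ 29.85 atm

P = RT/(V_m − b) − a/V_m²
RT/(V_m − b) = (0.08206)(281)/(0.7529 − 0.03860) = 23.059/0.71430 = 32.282 atm
a/V_m² = 1.376/(0.7529)² = 2.4274 atm
P = 32.282 − 2.4274 = 29.85 atm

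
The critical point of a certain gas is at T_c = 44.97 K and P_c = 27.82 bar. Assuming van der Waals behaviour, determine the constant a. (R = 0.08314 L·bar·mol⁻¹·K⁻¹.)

From T_c = 8a/(27Rb) and P_c = a/(27b²): a = 27 R² T_c²/(64 P_c).
a = 27×(0.08314)²×(44.97)²/(64×27.82) = 377.42/1780.5 = 0.2120 L²·bar/mol²

a ≈ 0.2120 L²·bar/mol²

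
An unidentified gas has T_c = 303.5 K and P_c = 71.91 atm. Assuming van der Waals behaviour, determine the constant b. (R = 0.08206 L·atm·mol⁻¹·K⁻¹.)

b ≈ 0.04329 L/mol

From T_c = 8a/(27Rb) and P_c = a/(27b²): b = R T_c/(8 P_c).
b = (0.08206)(303.5)/(8×71.91) = 24.905/575.28 = 0.04329 L/mol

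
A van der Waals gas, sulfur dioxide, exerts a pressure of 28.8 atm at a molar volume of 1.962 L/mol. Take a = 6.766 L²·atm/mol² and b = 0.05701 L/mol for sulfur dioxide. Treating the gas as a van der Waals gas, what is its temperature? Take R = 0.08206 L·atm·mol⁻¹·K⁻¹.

T = (P + a/V_m²)(V_m − b)/R
P + a/V_m² = 28.8 + 6.766/(1.962)² = 30.558 atm
V_m − b = 1.962 − 0.05701 = 1.9050 L/mol
T = (30.558)(1.9050)/0.08206 = 709.4 K

T ≈ 709.4 K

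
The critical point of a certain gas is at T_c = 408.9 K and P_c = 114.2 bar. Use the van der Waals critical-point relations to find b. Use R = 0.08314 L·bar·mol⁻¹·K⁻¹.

From T_c = 8a/(27Rb) and P_c = a/(27b²): b = R T_c/(8 P_c).
b = (0.08314)(408.9)/(8×114.2) = 33.996/913.60 = 0.03721 L/mol

b ≈ 0.03721 L/mol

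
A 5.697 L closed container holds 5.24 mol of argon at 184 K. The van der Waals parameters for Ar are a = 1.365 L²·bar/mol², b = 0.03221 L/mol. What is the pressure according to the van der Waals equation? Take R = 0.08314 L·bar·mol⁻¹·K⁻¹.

P ≈ 13.35 bar

P = nRT/(V − nb) − a n²/V²
nRT/(V − nb) = (5.24)(0.08314)(184)/(5.697 − 5.24×0.03221) = 80.160/5.5282 = 14.500 bar
a n²/V² = (1.365)(5.24)²/(5.697)² = 1.1548 bar
P = 14.500 − 1.1548 = 13.35 bar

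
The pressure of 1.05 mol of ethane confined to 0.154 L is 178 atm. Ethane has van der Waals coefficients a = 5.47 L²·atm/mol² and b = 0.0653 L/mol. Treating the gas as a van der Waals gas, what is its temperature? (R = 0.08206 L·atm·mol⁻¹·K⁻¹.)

T ≈ 428.6 K

T = (P + a n²/V²)(V − nb)/(nR)
P + a n²/V² = 178 + (5.47)(1.05)²/(0.154)² = 432.29 atm
V − nb = 0.154 − (1.05)(0.0653) = 0.085435 L
T = (432.29)(0.085435)/((1.05)(0.08206)) = 428.6 K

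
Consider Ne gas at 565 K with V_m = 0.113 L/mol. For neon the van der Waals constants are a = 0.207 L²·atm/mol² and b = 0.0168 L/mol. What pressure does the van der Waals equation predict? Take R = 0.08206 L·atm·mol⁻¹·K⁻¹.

P ≈ 465.7 atm

P = RT/(V_m − b) − a/V_m²
RT/(V_m − b) = (0.08206)(565)/(0.113 − 0.0168) = 46.364/0.096200 = 481.95 atm
a/V_m² = 0.207/(0.113)² = 16.211 atm
P = 481.95 − 16.211 = 465.7 atm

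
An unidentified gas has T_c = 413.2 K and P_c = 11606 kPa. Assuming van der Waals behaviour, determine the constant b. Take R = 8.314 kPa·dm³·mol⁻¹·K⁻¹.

b ≈ 0.03700 dm³/mol

From T_c = 8a/(27Rb) and P_c = a/(27b²): b = R T_c/(8 P_c).
b = (8.314)(413.2)/(8×11606) = 3435.3/92848 = 0.03700 dm³/mol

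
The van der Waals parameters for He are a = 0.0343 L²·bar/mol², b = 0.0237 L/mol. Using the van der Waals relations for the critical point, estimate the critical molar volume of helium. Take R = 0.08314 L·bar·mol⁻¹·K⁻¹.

For a van der Waals gas, V_m,c = 3b.
V_m,c = 3×0.0237 = 0.07110 L/mol

V_m,c ≈ 0.07110 L/mol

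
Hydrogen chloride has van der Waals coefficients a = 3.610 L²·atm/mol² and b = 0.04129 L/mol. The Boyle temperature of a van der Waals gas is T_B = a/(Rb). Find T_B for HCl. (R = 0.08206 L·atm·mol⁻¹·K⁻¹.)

For a van der Waals gas the second virial coefficient B₂ = b − a/(RT) vanishes at T_B = a/(Rb).
T_B = 3.610/(0.08206×0.04129) = 3.610/0.0033883 = 1065 K

T_B ≈ 1065 K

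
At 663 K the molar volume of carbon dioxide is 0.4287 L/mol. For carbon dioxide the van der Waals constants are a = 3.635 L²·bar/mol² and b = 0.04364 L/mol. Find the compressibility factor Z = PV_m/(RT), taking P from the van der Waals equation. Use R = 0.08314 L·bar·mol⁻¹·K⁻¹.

P = RT/(V_m − b) − a/V_m² = (0.08314)(663)/(0.4287 − 0.04364) − 3.635/(0.4287)²
  = 55.122/0.38506 − 19.779 = 143.15 − 19.779 = 123.37 bar
Z = PV_m/(RT) = (123.37)(0.4287)/((0.08314)(663)) = 52.889/55.122 = 0.9595

Z ≈ 0.9595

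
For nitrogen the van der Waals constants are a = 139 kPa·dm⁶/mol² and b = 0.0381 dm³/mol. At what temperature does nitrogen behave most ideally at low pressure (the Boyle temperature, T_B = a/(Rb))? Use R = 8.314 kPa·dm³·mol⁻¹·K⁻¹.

T_B ≈ 438.8 K

For a van der Waals gas the second virial coefficient B₂ = b − a/(RT) vanishes at T_B = a/(Rb).
T_B = 139/(8.314×0.0381) = 139/0.31676 = 438.8 K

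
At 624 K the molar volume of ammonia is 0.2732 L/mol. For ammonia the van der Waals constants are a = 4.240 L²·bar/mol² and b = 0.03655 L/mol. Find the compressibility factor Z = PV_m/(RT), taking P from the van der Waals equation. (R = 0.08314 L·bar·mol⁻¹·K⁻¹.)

P = RT/(V_m − b) − a/V_m² = (0.08314)(624)/(0.2732 − 0.03655) − 4.240/(0.2732)²
  = 51.879/0.23665 − 56.807 = 219.22 − 56.807 = 162.41 bar
Z = PV_m/(RT) = (162.41)(0.2732)/((0.08314)(624)) = 44.370/51.879 = 0.8553

Z ≈ 0.8553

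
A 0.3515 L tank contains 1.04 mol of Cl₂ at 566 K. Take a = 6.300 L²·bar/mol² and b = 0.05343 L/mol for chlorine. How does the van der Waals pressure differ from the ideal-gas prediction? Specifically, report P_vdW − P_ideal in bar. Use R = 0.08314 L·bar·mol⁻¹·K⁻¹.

Ideal: P_ideal = nRT/V = (1.04)(0.08314)(566)/0.3515 = 139.231 bar
vdW: P = nRT/(V − nb) − a n²/V² = 48.9395/0.295933 − 6.81408/0.123552 = 165.374 − 55.1515 = 110.223 bar
ΔP = 110.223 − 139.231 = -29.01 bar

ΔP ≈ -29.01 bar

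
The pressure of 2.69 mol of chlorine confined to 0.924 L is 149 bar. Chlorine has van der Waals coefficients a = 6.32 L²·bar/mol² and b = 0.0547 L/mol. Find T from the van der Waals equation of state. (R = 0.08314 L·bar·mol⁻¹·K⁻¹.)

T ≈ 703.6 K

T = (P + a n²/V²)(V − nb)/(nR)
P + a n²/V² = 149 + (6.32)(2.69)²/(0.924)² = 202.56 bar
V − nb = 0.924 − (2.69)(0.0547) = 0.77686 L
T = (202.56)(0.77686)/((2.69)(0.08314)) = 703.6 K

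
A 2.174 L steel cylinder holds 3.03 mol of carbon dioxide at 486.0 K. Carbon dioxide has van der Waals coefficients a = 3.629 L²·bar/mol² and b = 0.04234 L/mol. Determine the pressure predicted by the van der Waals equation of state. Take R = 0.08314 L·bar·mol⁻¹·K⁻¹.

P ≈ 52.80 bar

P = nRT/(V − nb) − a n²/V²
nRT/(V − nb) = (3.03)(0.08314)(486.0)/(2.174 − 3.03×0.04234) = 122.43/2.0457 = 59.847 bar
a n²/V² = (3.629)(3.03)²/(2.174)² = 7.0494 bar
P = 59.847 − 7.0494 = 52.80 bar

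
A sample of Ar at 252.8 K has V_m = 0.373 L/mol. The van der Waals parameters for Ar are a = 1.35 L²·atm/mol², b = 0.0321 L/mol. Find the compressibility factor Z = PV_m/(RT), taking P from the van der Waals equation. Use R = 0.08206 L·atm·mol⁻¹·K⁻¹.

P = RT/(V_m − b) − a/V_m² = (0.08206)(252.8)/(0.373 − 0.0321) − 1.35/(0.373)²
  = 20.745/0.34090 − 9.7032 = 60.854 − 9.7032 = 51.151 atm
Z = PV_m/(RT) = (51.151)(0.373)/((0.08206)(252.8)) = 19.079/20.745 = 0.9197

Z ≈ 0.9197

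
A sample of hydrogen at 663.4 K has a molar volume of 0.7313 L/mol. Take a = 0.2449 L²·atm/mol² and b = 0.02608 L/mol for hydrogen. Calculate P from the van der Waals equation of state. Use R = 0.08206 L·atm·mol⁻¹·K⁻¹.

P ≈ 76.74 atm

P = RT/(V_m − b) − a/V_m²
RT/(V_m − b) = (0.08206)(663.4)/(0.7313 − 0.02608) = 54.439/0.70522 = 77.194 atm
a/V_m² = 0.2449/(0.7313)² = 0.45793 atm
P = 77.194 − 0.45793 = 76.74 atm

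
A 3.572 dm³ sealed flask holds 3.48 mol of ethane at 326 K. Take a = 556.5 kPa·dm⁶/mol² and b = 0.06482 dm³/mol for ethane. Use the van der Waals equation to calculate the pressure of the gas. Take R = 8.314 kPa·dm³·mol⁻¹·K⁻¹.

P = nRT/(V − nb) − a n²/V²
nRT/(V − nb) = (3.48)(8.314)(326)/(3.572 − 3.48×0.06482) = 9432.1/3.3464 = 2818.6 kPa
a n²/V² = (556.5)(3.48)²/(3.572)² = 528.20 kPa
P = 2818.6 − 528.20 = 2290 kPa

P ≈ 2290 kPa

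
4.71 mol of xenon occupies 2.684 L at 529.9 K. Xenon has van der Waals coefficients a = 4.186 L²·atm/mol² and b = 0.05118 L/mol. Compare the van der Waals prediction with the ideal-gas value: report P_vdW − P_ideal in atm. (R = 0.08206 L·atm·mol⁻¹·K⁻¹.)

Ideal: P_ideal = nRT/V = (4.71)(0.08206)(529.9)/2.684 = 76.3069 atm
vdW: P = nRT/(V − nb) − a n²/V² = 204.808/2.44294 − 92.8626/7.20386 = 83.8367 − 12.8907 = 70.9460 atm
ΔP = 70.9460 − 76.3069 = -5.361 atm

ΔP ≈ -5.361 atm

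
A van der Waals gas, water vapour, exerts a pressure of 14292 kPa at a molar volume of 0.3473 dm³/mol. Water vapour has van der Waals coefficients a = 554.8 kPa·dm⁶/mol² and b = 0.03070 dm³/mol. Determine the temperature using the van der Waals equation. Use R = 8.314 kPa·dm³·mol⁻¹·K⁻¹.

T = (P + a/V_m²)(V_m − b)/R
P + a/V_m² = 14292 + 554.8/(0.3473)² = 18892 kPa
V_m − b = 0.3473 − 0.03070 = 0.31660 dm³/mol
T = (18892)(0.31660)/8.314 = 719.4 K

T ≈ 719.4 K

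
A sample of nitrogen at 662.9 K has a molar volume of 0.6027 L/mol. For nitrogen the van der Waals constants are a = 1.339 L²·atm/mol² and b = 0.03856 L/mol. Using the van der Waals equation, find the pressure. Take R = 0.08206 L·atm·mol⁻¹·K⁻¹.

P ≈ 92.74 atm

P = RT/(V_m − b) − a/V_m²
RT/(V_m − b) = (0.08206)(662.9)/(0.6027 − 0.03856) = 54.398/0.56414 = 96.426 atm
a/V_m² = 1.339/(0.6027)² = 3.6862 atm
P = 96.426 − 3.6862 = 92.74 atm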